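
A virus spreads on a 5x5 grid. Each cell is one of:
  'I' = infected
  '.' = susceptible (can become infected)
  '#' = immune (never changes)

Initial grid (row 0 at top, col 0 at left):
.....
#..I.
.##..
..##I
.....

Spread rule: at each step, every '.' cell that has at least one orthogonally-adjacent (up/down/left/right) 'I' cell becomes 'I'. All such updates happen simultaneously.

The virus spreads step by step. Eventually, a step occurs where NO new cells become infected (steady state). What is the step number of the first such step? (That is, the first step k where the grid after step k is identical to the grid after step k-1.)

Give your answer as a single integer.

Step 0 (initial): 2 infected
Step 1: +6 new -> 8 infected
Step 2: +4 new -> 12 infected
Step 3: +2 new -> 14 infected
Step 4: +2 new -> 16 infected
Step 5: +2 new -> 18 infected
Step 6: +1 new -> 19 infected
Step 7: +1 new -> 20 infected
Step 8: +0 new -> 20 infected

Answer: 8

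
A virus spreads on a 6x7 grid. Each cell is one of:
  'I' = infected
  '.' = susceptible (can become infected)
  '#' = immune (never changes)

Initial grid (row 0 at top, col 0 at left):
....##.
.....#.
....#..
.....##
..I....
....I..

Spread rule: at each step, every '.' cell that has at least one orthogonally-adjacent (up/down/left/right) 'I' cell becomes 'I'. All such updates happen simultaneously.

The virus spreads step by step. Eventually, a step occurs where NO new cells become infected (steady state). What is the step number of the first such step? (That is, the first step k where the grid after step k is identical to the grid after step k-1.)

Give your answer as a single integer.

Answer: 7

Derivation:
Step 0 (initial): 2 infected
Step 1: +7 new -> 9 infected
Step 2: +8 new -> 17 infected
Step 3: +6 new -> 23 infected
Step 4: +4 new -> 27 infected
Step 5: +4 new -> 31 infected
Step 6: +1 new -> 32 infected
Step 7: +0 new -> 32 infected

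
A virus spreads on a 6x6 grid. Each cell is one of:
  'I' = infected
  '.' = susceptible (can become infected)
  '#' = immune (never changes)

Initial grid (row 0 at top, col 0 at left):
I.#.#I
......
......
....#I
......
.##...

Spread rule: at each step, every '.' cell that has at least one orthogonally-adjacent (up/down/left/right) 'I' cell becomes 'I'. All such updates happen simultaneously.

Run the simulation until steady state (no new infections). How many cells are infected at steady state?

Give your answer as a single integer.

Answer: 31

Derivation:
Step 0 (initial): 3 infected
Step 1: +5 new -> 8 infected
Step 2: +6 new -> 14 infected
Step 3: +7 new -> 21 infected
Step 4: +7 new -> 28 infected
Step 5: +3 new -> 31 infected
Step 6: +0 new -> 31 infected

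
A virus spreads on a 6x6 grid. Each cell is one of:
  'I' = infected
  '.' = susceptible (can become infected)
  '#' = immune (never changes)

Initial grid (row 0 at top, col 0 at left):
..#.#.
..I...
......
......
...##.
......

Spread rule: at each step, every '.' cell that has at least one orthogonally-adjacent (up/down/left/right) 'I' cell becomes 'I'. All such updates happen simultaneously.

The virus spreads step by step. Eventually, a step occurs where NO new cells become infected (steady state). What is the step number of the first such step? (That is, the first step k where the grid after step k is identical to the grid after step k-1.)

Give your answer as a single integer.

Step 0 (initial): 1 infected
Step 1: +3 new -> 4 infected
Step 2: +7 new -> 11 infected
Step 3: +7 new -> 18 infected
Step 4: +6 new -> 24 infected
Step 5: +4 new -> 28 infected
Step 6: +3 new -> 31 infected
Step 7: +1 new -> 32 infected
Step 8: +0 new -> 32 infected

Answer: 8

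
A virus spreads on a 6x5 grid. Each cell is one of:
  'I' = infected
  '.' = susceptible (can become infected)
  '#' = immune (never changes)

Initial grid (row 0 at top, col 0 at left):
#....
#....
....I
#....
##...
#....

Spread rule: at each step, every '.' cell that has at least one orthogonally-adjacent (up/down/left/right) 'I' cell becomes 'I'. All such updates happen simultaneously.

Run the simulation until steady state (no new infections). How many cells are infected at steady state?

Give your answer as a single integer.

Answer: 24

Derivation:
Step 0 (initial): 1 infected
Step 1: +3 new -> 4 infected
Step 2: +5 new -> 9 infected
Step 3: +6 new -> 15 infected
Step 4: +6 new -> 21 infected
Step 5: +2 new -> 23 infected
Step 6: +1 new -> 24 infected
Step 7: +0 new -> 24 infected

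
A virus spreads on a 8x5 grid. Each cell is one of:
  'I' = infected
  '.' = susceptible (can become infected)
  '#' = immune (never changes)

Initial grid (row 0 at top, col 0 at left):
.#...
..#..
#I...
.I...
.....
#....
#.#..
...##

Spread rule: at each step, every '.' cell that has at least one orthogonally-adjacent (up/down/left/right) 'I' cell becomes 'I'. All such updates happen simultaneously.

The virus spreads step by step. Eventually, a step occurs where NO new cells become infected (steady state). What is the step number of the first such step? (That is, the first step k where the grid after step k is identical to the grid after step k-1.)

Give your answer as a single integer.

Answer: 7

Derivation:
Step 0 (initial): 2 infected
Step 1: +5 new -> 7 infected
Step 2: +6 new -> 13 infected
Step 3: +7 new -> 20 infected
Step 4: +5 new -> 25 infected
Step 5: +6 new -> 31 infected
Step 6: +1 new -> 32 infected
Step 7: +0 new -> 32 infected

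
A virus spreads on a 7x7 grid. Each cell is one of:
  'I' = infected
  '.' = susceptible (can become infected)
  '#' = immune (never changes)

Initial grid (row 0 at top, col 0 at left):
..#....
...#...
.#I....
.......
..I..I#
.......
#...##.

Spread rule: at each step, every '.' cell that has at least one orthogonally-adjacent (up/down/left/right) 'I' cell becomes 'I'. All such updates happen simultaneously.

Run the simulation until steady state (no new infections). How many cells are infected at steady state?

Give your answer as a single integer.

Answer: 42

Derivation:
Step 0 (initial): 3 infected
Step 1: +9 new -> 12 infected
Step 2: +13 new -> 25 infected
Step 3: +10 new -> 35 infected
Step 4: +5 new -> 40 infected
Step 5: +2 new -> 42 infected
Step 6: +0 new -> 42 infected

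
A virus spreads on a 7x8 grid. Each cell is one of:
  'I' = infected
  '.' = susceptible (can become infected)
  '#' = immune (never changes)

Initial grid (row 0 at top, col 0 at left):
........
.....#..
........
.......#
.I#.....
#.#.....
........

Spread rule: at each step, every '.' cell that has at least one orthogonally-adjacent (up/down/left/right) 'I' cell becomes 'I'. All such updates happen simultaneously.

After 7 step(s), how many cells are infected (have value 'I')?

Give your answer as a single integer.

Answer: 41

Derivation:
Step 0 (initial): 1 infected
Step 1: +3 new -> 4 infected
Step 2: +4 new -> 8 infected
Step 3: +6 new -> 14 infected
Step 4: +7 new -> 21 infected
Step 5: +8 new -> 29 infected
Step 6: +7 new -> 36 infected
Step 7: +5 new -> 41 infected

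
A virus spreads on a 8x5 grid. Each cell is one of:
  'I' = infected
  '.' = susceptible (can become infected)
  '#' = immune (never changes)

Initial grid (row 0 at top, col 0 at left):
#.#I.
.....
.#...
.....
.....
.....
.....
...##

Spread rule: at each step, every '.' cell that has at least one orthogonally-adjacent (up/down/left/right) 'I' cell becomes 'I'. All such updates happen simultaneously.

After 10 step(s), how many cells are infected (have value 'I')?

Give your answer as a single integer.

Step 0 (initial): 1 infected
Step 1: +2 new -> 3 infected
Step 2: +3 new -> 6 infected
Step 3: +4 new -> 10 infected
Step 4: +5 new -> 15 infected
Step 5: +5 new -> 20 infected
Step 6: +5 new -> 25 infected
Step 7: +4 new -> 29 infected
Step 8: +3 new -> 32 infected
Step 9: +2 new -> 34 infected
Step 10: +1 new -> 35 infected

Answer: 35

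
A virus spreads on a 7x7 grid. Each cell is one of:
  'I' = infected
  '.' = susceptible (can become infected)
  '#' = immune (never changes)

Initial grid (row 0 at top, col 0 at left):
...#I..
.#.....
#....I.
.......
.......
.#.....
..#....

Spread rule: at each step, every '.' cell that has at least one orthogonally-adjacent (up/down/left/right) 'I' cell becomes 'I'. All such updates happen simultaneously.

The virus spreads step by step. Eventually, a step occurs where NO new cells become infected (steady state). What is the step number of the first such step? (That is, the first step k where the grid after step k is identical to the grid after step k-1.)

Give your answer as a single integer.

Answer: 11

Derivation:
Step 0 (initial): 2 infected
Step 1: +6 new -> 8 infected
Step 2: +7 new -> 15 infected
Step 3: +6 new -> 21 infected
Step 4: +7 new -> 28 infected
Step 5: +6 new -> 34 infected
Step 6: +5 new -> 39 infected
Step 7: +2 new -> 41 infected
Step 8: +1 new -> 42 infected
Step 9: +1 new -> 43 infected
Step 10: +1 new -> 44 infected
Step 11: +0 new -> 44 infected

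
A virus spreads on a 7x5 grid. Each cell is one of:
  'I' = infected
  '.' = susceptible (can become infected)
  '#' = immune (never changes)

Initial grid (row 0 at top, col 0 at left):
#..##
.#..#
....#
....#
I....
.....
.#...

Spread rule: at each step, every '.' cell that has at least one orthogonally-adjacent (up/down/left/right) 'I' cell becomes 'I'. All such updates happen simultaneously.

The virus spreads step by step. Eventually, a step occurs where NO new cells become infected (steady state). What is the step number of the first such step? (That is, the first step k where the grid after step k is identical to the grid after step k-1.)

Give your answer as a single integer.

Step 0 (initial): 1 infected
Step 1: +3 new -> 4 infected
Step 2: +5 new -> 9 infected
Step 3: +5 new -> 14 infected
Step 4: +5 new -> 19 infected
Step 5: +4 new -> 23 infected
Step 6: +3 new -> 26 infected
Step 7: +1 new -> 27 infected
Step 8: +0 new -> 27 infected

Answer: 8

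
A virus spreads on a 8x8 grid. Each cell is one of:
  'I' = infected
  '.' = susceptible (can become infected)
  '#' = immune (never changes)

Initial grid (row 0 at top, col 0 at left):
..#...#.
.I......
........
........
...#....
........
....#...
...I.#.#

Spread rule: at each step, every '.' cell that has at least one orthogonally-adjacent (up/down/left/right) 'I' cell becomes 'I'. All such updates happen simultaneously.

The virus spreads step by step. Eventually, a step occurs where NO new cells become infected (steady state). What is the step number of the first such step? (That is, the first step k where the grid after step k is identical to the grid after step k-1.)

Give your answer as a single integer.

Step 0 (initial): 2 infected
Step 1: +7 new -> 9 infected
Step 2: +8 new -> 17 infected
Step 3: +10 new -> 27 infected
Step 4: +10 new -> 37 infected
Step 5: +8 new -> 45 infected
Step 6: +6 new -> 51 infected
Step 7: +6 new -> 57 infected
Step 8: +1 new -> 58 infected
Step 9: +0 new -> 58 infected

Answer: 9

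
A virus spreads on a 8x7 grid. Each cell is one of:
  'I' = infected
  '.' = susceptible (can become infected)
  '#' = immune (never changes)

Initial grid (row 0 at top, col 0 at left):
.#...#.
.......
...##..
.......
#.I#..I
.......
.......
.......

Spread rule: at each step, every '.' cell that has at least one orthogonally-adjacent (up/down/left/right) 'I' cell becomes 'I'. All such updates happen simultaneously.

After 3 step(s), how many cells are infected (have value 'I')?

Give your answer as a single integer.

Step 0 (initial): 2 infected
Step 1: +6 new -> 8 infected
Step 2: +11 new -> 19 infected
Step 3: +13 new -> 32 infected

Answer: 32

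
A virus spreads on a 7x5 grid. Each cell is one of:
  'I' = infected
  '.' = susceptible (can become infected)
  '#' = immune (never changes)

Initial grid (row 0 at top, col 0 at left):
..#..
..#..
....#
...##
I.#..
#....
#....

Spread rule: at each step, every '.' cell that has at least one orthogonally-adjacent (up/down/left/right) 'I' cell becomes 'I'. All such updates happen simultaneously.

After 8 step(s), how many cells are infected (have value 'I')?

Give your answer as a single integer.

Step 0 (initial): 1 infected
Step 1: +2 new -> 3 infected
Step 2: +3 new -> 6 infected
Step 3: +5 new -> 11 infected
Step 4: +5 new -> 16 infected
Step 5: +5 new -> 21 infected
Step 6: +3 new -> 24 infected
Step 7: +2 new -> 26 infected
Step 8: +1 new -> 27 infected

Answer: 27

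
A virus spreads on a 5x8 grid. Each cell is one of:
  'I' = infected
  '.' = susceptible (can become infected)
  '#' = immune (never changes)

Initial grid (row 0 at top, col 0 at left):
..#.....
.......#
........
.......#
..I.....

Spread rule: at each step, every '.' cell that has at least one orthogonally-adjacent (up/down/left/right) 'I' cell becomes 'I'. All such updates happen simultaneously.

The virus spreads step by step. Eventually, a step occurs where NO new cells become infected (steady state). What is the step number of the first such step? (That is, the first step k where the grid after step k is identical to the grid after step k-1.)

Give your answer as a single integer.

Answer: 10

Derivation:
Step 0 (initial): 1 infected
Step 1: +3 new -> 4 infected
Step 2: +5 new -> 9 infected
Step 3: +6 new -> 15 infected
Step 4: +6 new -> 21 infected
Step 5: +7 new -> 28 infected
Step 6: +4 new -> 32 infected
Step 7: +3 new -> 35 infected
Step 8: +1 new -> 36 infected
Step 9: +1 new -> 37 infected
Step 10: +0 new -> 37 infected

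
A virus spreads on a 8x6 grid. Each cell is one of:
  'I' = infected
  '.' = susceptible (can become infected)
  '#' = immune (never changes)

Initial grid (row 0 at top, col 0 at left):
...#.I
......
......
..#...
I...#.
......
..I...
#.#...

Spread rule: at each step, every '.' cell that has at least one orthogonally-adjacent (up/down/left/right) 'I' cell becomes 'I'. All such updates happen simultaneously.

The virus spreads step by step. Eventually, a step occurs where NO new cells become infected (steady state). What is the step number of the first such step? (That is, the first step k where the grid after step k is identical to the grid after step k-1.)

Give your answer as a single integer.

Step 0 (initial): 3 infected
Step 1: +8 new -> 11 infected
Step 2: +11 new -> 22 infected
Step 3: +9 new -> 31 infected
Step 4: +10 new -> 41 infected
Step 5: +2 new -> 43 infected
Step 6: +0 new -> 43 infected

Answer: 6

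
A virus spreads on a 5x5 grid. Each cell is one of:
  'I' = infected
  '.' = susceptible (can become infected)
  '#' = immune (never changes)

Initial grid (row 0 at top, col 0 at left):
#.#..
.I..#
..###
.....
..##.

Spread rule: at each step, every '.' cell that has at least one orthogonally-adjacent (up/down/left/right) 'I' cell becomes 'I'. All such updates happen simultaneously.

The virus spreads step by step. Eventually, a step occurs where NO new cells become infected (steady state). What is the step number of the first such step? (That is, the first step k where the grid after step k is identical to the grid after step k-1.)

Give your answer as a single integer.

Answer: 7

Derivation:
Step 0 (initial): 1 infected
Step 1: +4 new -> 5 infected
Step 2: +3 new -> 8 infected
Step 3: +4 new -> 12 infected
Step 4: +3 new -> 15 infected
Step 5: +1 new -> 16 infected
Step 6: +1 new -> 17 infected
Step 7: +0 new -> 17 infected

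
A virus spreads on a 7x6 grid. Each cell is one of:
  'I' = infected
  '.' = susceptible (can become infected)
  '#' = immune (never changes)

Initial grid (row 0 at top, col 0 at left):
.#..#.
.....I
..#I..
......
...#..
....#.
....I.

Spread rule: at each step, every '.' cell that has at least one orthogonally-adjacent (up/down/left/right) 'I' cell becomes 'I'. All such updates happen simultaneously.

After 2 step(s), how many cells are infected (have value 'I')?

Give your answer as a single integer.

Answer: 19

Derivation:
Step 0 (initial): 3 infected
Step 1: +8 new -> 11 infected
Step 2: +8 new -> 19 infected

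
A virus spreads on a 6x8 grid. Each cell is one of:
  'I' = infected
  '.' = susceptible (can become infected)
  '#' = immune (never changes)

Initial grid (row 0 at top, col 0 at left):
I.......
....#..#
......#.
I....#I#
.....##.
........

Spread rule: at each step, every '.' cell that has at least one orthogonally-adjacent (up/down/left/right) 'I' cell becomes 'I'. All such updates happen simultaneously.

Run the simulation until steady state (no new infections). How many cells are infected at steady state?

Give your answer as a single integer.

Answer: 40

Derivation:
Step 0 (initial): 3 infected
Step 1: +5 new -> 8 infected
Step 2: +6 new -> 14 infected
Step 3: +6 new -> 20 infected
Step 4: +6 new -> 26 infected
Step 5: +4 new -> 30 infected
Step 6: +4 new -> 34 infected
Step 7: +3 new -> 37 infected
Step 8: +1 new -> 38 infected
Step 9: +1 new -> 39 infected
Step 10: +1 new -> 40 infected
Step 11: +0 new -> 40 infected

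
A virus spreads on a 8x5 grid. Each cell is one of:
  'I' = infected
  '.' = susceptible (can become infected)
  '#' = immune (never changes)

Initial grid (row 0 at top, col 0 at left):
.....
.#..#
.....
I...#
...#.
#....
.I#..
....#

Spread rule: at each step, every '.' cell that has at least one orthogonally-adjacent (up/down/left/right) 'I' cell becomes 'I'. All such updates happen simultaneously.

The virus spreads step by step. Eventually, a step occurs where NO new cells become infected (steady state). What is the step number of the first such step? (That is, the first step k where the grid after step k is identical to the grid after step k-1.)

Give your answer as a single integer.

Answer: 8

Derivation:
Step 0 (initial): 2 infected
Step 1: +6 new -> 8 infected
Step 2: +7 new -> 15 infected
Step 3: +6 new -> 21 infected
Step 4: +5 new -> 26 infected
Step 5: +5 new -> 31 infected
Step 6: +1 new -> 32 infected
Step 7: +1 new -> 33 infected
Step 8: +0 new -> 33 infected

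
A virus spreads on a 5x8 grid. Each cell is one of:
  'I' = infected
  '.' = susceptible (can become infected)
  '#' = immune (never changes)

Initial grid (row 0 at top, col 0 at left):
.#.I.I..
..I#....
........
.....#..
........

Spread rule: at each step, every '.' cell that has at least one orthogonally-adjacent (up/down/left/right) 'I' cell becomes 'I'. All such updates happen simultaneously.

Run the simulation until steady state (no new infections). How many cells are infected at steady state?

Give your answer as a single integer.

Answer: 37

Derivation:
Step 0 (initial): 3 infected
Step 1: +6 new -> 9 infected
Step 2: +8 new -> 17 infected
Step 3: +8 new -> 25 infected
Step 4: +6 new -> 31 infected
Step 5: +4 new -> 35 infected
Step 6: +2 new -> 37 infected
Step 7: +0 new -> 37 infected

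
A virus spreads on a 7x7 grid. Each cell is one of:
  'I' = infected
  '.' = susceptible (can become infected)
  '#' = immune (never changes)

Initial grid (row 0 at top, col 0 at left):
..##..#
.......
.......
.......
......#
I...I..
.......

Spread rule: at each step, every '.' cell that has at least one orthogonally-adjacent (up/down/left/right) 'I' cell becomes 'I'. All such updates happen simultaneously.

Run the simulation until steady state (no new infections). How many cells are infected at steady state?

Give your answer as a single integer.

Step 0 (initial): 2 infected
Step 1: +7 new -> 9 infected
Step 2: +10 new -> 19 infected
Step 3: +8 new -> 27 infected
Step 4: +7 new -> 34 infected
Step 5: +7 new -> 41 infected
Step 6: +4 new -> 45 infected
Step 7: +0 new -> 45 infected

Answer: 45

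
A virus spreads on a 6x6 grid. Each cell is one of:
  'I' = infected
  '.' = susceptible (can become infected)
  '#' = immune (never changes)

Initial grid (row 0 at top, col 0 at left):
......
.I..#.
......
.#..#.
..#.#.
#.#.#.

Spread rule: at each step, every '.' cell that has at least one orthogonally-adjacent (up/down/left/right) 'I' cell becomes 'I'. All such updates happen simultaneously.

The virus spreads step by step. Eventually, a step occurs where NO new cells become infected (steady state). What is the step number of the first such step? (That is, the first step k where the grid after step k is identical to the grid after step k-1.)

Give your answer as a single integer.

Step 0 (initial): 1 infected
Step 1: +4 new -> 5 infected
Step 2: +5 new -> 10 infected
Step 3: +4 new -> 14 infected
Step 4: +4 new -> 18 infected
Step 5: +4 new -> 22 infected
Step 6: +4 new -> 26 infected
Step 7: +1 new -> 27 infected
Step 8: +1 new -> 28 infected
Step 9: +0 new -> 28 infected

Answer: 9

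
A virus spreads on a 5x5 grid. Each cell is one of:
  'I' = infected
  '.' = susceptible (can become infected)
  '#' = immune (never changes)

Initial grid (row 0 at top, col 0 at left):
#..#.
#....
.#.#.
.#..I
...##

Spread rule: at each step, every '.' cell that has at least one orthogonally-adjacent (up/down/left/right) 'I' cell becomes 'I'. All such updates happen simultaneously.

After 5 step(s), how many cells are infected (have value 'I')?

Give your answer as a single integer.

Step 0 (initial): 1 infected
Step 1: +2 new -> 3 infected
Step 2: +2 new -> 5 infected
Step 3: +4 new -> 9 infected
Step 4: +2 new -> 11 infected
Step 5: +3 new -> 14 infected

Answer: 14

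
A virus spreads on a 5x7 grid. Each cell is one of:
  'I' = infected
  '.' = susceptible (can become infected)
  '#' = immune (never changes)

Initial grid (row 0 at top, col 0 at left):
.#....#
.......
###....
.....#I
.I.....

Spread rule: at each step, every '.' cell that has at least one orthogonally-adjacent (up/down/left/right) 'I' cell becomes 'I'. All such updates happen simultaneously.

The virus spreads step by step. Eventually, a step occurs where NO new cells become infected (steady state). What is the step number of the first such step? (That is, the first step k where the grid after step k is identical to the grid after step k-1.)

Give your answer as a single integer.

Answer: 10

Derivation:
Step 0 (initial): 2 infected
Step 1: +5 new -> 7 infected
Step 2: +6 new -> 13 infected
Step 3: +4 new -> 17 infected
Step 4: +4 new -> 21 infected
Step 5: +2 new -> 23 infected
Step 6: +2 new -> 25 infected
Step 7: +2 new -> 27 infected
Step 8: +1 new -> 28 infected
Step 9: +1 new -> 29 infected
Step 10: +0 new -> 29 infected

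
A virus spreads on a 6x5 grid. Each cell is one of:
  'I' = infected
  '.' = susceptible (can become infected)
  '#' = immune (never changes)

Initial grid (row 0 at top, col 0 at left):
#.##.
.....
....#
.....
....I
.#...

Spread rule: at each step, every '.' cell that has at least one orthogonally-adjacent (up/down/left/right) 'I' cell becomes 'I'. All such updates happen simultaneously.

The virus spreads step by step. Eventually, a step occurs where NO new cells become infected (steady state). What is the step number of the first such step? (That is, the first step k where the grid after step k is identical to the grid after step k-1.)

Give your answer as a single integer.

Step 0 (initial): 1 infected
Step 1: +3 new -> 4 infected
Step 2: +3 new -> 7 infected
Step 3: +4 new -> 11 infected
Step 4: +4 new -> 15 infected
Step 5: +5 new -> 20 infected
Step 6: +3 new -> 23 infected
Step 7: +2 new -> 25 infected
Step 8: +0 new -> 25 infected

Answer: 8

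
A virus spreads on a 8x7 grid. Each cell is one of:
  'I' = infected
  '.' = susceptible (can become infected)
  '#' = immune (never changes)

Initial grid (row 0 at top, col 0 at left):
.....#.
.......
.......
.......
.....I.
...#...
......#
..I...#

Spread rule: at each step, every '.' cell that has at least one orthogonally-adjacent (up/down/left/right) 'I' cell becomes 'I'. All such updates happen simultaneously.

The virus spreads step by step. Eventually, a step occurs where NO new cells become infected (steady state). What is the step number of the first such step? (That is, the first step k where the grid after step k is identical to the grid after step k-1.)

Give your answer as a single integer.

Answer: 10

Derivation:
Step 0 (initial): 2 infected
Step 1: +7 new -> 9 infected
Step 2: +12 new -> 21 infected
Step 3: +9 new -> 30 infected
Step 4: +6 new -> 36 infected
Step 5: +6 new -> 42 infected
Step 6: +4 new -> 46 infected
Step 7: +3 new -> 49 infected
Step 8: +2 new -> 51 infected
Step 9: +1 new -> 52 infected
Step 10: +0 new -> 52 infected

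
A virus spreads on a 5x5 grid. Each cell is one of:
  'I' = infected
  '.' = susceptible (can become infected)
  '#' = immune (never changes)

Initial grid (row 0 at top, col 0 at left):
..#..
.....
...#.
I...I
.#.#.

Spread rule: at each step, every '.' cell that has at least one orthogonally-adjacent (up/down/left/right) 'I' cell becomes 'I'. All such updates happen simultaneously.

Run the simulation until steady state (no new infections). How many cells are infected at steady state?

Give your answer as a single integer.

Answer: 21

Derivation:
Step 0 (initial): 2 infected
Step 1: +6 new -> 8 infected
Step 2: +4 new -> 12 infected
Step 3: +6 new -> 18 infected
Step 4: +3 new -> 21 infected
Step 5: +0 new -> 21 infected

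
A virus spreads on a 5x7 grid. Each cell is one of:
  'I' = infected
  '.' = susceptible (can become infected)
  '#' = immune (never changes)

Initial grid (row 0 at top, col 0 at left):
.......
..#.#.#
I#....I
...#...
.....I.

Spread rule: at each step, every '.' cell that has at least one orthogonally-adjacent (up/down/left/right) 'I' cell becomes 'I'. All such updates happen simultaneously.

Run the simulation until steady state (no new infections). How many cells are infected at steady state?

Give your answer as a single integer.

Step 0 (initial): 3 infected
Step 1: +7 new -> 10 infected
Step 2: +8 new -> 18 infected
Step 3: +6 new -> 24 infected
Step 4: +5 new -> 29 infected
Step 5: +1 new -> 30 infected
Step 6: +0 new -> 30 infected

Answer: 30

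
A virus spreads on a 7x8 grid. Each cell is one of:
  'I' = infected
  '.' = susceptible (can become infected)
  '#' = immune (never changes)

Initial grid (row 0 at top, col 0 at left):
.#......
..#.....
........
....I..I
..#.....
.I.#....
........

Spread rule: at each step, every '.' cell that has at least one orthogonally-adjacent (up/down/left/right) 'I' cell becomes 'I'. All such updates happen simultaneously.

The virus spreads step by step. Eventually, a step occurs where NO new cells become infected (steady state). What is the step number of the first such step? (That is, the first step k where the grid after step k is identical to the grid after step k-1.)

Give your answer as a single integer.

Answer: 7

Derivation:
Step 0 (initial): 3 infected
Step 1: +11 new -> 14 infected
Step 2: +15 new -> 29 infected
Step 3: +13 new -> 42 infected
Step 4: +7 new -> 49 infected
Step 5: +2 new -> 51 infected
Step 6: +1 new -> 52 infected
Step 7: +0 new -> 52 infected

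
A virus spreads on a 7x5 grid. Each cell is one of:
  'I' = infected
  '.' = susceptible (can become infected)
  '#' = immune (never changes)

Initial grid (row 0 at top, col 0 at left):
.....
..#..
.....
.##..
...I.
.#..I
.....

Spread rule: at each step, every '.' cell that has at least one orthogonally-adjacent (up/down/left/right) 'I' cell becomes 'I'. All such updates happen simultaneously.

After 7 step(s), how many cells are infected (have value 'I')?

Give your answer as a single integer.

Answer: 31

Derivation:
Step 0 (initial): 2 infected
Step 1: +5 new -> 7 infected
Step 2: +5 new -> 12 infected
Step 3: +5 new -> 17 infected
Step 4: +6 new -> 23 infected
Step 5: +5 new -> 28 infected
Step 6: +2 new -> 30 infected
Step 7: +1 new -> 31 infected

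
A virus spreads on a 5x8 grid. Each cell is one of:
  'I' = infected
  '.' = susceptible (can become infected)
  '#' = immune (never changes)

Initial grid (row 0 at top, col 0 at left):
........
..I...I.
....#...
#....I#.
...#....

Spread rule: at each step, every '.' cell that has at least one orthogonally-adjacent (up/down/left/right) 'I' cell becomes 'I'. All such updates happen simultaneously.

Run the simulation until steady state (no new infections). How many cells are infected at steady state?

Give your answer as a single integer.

Answer: 36

Derivation:
Step 0 (initial): 3 infected
Step 1: +11 new -> 14 infected
Step 2: +13 new -> 27 infected
Step 3: +7 new -> 34 infected
Step 4: +1 new -> 35 infected
Step 5: +1 new -> 36 infected
Step 6: +0 new -> 36 infected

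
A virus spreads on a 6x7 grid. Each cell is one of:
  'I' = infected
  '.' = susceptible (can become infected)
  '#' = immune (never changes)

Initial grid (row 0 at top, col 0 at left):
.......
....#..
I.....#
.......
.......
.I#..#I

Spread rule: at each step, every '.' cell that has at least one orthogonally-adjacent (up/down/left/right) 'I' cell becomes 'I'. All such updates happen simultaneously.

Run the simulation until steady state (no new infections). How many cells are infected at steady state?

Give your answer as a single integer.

Step 0 (initial): 3 infected
Step 1: +6 new -> 9 infected
Step 2: +8 new -> 17 infected
Step 3: +7 new -> 24 infected
Step 4: +8 new -> 32 infected
Step 5: +2 new -> 34 infected
Step 6: +3 new -> 37 infected
Step 7: +1 new -> 38 infected
Step 8: +0 new -> 38 infected

Answer: 38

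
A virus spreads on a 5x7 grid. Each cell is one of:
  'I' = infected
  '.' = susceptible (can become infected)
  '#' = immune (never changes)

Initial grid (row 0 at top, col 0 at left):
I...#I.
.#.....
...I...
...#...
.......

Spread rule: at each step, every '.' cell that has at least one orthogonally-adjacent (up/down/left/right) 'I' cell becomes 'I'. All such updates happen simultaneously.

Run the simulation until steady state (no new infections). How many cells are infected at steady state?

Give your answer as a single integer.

Answer: 32

Derivation:
Step 0 (initial): 3 infected
Step 1: +7 new -> 10 infected
Step 2: +10 new -> 20 infected
Step 3: +6 new -> 26 infected
Step 4: +5 new -> 31 infected
Step 5: +1 new -> 32 infected
Step 6: +0 new -> 32 infected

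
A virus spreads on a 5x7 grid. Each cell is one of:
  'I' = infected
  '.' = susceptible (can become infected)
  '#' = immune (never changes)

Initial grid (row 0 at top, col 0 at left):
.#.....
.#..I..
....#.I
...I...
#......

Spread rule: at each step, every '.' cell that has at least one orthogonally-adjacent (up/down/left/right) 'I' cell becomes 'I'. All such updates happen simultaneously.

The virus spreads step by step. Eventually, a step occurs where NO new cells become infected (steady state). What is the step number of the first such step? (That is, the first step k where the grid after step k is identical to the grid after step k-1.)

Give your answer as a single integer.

Answer: 7

Derivation:
Step 0 (initial): 3 infected
Step 1: +10 new -> 13 infected
Step 2: +10 new -> 23 infected
Step 3: +5 new -> 28 infected
Step 4: +1 new -> 29 infected
Step 5: +1 new -> 30 infected
Step 6: +1 new -> 31 infected
Step 7: +0 new -> 31 infected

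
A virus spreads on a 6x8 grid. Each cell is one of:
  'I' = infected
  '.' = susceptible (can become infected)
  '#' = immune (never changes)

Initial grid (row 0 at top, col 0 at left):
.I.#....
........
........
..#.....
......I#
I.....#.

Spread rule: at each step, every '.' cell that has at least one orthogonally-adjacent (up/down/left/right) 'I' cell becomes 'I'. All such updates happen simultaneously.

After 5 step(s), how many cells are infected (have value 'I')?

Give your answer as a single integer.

Step 0 (initial): 3 infected
Step 1: +7 new -> 10 infected
Step 2: +11 new -> 21 infected
Step 3: +12 new -> 33 infected
Step 4: +7 new -> 40 infected
Step 5: +3 new -> 43 infected

Answer: 43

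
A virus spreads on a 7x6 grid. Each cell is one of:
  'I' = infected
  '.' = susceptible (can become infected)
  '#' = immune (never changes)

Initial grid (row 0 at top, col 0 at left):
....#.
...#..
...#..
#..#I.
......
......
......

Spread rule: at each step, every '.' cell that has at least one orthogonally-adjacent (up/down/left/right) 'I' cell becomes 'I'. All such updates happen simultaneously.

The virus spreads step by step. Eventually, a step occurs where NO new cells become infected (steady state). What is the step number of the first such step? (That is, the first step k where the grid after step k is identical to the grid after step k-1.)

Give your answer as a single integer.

Answer: 10

Derivation:
Step 0 (initial): 1 infected
Step 1: +3 new -> 4 infected
Step 2: +5 new -> 9 infected
Step 3: +5 new -> 14 infected
Step 4: +6 new -> 20 infected
Step 5: +5 new -> 25 infected
Step 6: +4 new -> 29 infected
Step 7: +4 new -> 33 infected
Step 8: +3 new -> 36 infected
Step 9: +1 new -> 37 infected
Step 10: +0 new -> 37 infected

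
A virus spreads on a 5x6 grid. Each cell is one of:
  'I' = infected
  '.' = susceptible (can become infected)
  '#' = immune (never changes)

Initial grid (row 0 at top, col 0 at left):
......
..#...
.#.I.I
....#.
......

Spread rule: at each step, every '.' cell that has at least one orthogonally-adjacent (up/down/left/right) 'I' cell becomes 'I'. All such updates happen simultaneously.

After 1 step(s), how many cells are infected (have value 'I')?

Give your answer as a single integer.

Answer: 8

Derivation:
Step 0 (initial): 2 infected
Step 1: +6 new -> 8 infected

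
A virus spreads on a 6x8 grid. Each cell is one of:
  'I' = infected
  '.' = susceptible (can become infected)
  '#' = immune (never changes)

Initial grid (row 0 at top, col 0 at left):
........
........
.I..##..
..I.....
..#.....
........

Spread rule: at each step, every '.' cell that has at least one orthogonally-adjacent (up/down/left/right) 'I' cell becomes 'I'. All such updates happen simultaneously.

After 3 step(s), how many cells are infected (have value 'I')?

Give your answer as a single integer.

Step 0 (initial): 2 infected
Step 1: +5 new -> 7 infected
Step 2: +8 new -> 15 infected
Step 3: +8 new -> 23 infected

Answer: 23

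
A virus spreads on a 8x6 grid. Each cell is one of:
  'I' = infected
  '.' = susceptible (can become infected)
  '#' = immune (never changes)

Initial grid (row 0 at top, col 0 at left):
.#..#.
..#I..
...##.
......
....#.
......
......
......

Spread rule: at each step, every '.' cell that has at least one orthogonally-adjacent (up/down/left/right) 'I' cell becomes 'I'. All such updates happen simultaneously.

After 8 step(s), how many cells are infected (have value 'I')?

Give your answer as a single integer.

Answer: 22

Derivation:
Step 0 (initial): 1 infected
Step 1: +2 new -> 3 infected
Step 2: +2 new -> 5 infected
Step 3: +2 new -> 7 infected
Step 4: +1 new -> 8 infected
Step 5: +2 new -> 10 infected
Step 6: +2 new -> 12 infected
Step 7: +4 new -> 16 infected
Step 8: +6 new -> 22 infected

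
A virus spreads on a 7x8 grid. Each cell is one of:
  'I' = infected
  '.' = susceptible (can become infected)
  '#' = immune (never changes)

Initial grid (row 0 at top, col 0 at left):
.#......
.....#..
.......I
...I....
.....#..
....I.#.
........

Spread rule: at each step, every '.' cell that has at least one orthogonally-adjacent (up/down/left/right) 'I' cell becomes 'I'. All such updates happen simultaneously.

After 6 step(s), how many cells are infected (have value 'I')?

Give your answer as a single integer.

Step 0 (initial): 3 infected
Step 1: +11 new -> 14 infected
Step 2: +14 new -> 28 infected
Step 3: +12 new -> 40 infected
Step 4: +9 new -> 49 infected
Step 5: +2 new -> 51 infected
Step 6: +1 new -> 52 infected

Answer: 52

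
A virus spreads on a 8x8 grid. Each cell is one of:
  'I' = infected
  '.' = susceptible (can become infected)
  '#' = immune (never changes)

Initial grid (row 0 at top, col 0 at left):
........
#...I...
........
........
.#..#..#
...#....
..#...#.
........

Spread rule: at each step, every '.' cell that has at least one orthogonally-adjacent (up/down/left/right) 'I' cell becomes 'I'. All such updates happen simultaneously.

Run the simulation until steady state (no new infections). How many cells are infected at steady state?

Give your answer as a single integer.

Answer: 57

Derivation:
Step 0 (initial): 1 infected
Step 1: +4 new -> 5 infected
Step 2: +7 new -> 12 infected
Step 3: +8 new -> 20 infected
Step 4: +8 new -> 28 infected
Step 5: +7 new -> 35 infected
Step 6: +5 new -> 40 infected
Step 7: +5 new -> 45 infected
Step 8: +6 new -> 51 infected
Step 9: +4 new -> 55 infected
Step 10: +2 new -> 57 infected
Step 11: +0 new -> 57 infected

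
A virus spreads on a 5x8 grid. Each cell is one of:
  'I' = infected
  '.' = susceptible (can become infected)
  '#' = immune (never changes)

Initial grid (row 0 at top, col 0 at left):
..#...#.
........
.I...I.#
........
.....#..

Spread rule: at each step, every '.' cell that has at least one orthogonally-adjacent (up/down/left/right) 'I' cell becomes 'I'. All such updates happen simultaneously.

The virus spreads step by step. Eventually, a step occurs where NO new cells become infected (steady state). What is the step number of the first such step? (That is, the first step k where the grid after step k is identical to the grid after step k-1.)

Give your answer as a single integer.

Step 0 (initial): 2 infected
Step 1: +8 new -> 10 infected
Step 2: +12 new -> 22 infected
Step 3: +10 new -> 32 infected
Step 4: +4 new -> 36 infected
Step 5: +0 new -> 36 infected

Answer: 5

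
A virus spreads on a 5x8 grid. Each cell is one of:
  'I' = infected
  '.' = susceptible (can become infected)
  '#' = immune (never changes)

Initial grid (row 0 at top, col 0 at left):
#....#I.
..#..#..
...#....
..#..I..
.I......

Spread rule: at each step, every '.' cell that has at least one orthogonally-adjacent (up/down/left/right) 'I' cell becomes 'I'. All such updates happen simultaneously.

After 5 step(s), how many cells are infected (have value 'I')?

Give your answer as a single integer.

Answer: 34

Derivation:
Step 0 (initial): 3 infected
Step 1: +9 new -> 12 infected
Step 2: +10 new -> 22 infected
Step 3: +6 new -> 28 infected
Step 4: +4 new -> 32 infected
Step 5: +2 new -> 34 infected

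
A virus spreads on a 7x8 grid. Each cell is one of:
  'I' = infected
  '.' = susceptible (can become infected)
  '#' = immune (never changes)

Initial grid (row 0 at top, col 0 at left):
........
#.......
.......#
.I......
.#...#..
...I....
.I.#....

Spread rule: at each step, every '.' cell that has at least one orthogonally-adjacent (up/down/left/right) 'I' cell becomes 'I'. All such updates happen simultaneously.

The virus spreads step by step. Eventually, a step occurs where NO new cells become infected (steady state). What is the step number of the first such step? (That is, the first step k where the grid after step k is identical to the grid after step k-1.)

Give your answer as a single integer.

Answer: 10

Derivation:
Step 0 (initial): 3 infected
Step 1: +9 new -> 12 infected
Step 2: +10 new -> 22 infected
Step 3: +6 new -> 28 infected
Step 4: +8 new -> 36 infected
Step 5: +6 new -> 42 infected
Step 6: +4 new -> 46 infected
Step 7: +2 new -> 48 infected
Step 8: +2 new -> 50 infected
Step 9: +1 new -> 51 infected
Step 10: +0 new -> 51 infected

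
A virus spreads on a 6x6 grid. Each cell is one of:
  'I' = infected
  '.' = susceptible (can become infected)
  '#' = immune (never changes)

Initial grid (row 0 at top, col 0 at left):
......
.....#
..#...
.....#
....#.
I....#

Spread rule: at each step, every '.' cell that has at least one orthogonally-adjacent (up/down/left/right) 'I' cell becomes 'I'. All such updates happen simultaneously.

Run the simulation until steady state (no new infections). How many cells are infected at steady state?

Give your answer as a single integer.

Step 0 (initial): 1 infected
Step 1: +2 new -> 3 infected
Step 2: +3 new -> 6 infected
Step 3: +4 new -> 10 infected
Step 4: +5 new -> 15 infected
Step 5: +3 new -> 18 infected
Step 6: +4 new -> 22 infected
Step 7: +3 new -> 25 infected
Step 8: +3 new -> 28 infected
Step 9: +1 new -> 29 infected
Step 10: +1 new -> 30 infected
Step 11: +0 new -> 30 infected

Answer: 30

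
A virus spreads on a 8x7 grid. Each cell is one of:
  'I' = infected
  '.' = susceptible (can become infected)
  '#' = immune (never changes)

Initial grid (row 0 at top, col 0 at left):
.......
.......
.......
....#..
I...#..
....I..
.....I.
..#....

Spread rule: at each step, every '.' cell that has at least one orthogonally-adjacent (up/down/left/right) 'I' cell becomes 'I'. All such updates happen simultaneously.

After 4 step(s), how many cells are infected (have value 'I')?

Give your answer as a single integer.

Step 0 (initial): 3 infected
Step 1: +8 new -> 11 infected
Step 2: +12 new -> 23 infected
Step 3: +10 new -> 33 infected
Step 4: +7 new -> 40 infected

Answer: 40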